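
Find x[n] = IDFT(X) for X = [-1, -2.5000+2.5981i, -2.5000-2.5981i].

x[n] = (1/3) Σ(k=0 to 2) X[k] · e^(2πikn/3)

Computing each x[n]:
x[0] = -2
x[1] = -1
x[2] = 2

x = [-2, -1, 2]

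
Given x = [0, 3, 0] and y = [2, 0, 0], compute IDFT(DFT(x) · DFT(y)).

(x ⊛ y)[n] = Σ(m=0 to 2) x[m] · y[(n-m) mod 3]

Computing each output sample:
(x ⊛ y)[0] = 0
(x ⊛ y)[1] = 6
(x ⊛ y)[2] = 0

x ⊛ y = [0, 6, 0]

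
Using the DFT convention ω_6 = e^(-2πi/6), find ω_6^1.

ω_6^1 = e^(-2πi·1/6)
= cos(-2π·1/6) + i·sin(-2π·1/6)
= cos(-2π/6) + i·sin(-2π/6)

ω_6^1 = cos(-2π/6) + i·sin(-2π/6) = 0.5000-0.8660i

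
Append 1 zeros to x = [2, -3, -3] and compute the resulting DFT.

Original 3-point DFT: [-4, 5, 5]
Zero-padded 4-point DFT provides frequency interpolation.

DFT_4([x, 0, ...]) = [-4, 5+3i, 2, 5-3i]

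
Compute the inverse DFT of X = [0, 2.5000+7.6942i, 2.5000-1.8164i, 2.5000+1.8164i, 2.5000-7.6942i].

x[n] = (1/5) Σ(k=0 to 4) X[k] · e^(2πikn/5)

Computing each x[n]:
x[0] = 2
x[1] = -3
x[2] = -3
x[3] = 2
x[4] = 2

x = [2, -3, -3, 2, 2]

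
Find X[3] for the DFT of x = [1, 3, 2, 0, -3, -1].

X[3] = Σ(n=0 to 5) x[n] · ω_6^(3n) where ω_6 = e^(-2πi/6)
= (1)·ω_6^0 + (3)·ω_6^3 + (2)·ω_6^6 + (0)·ω_6^9 + (-3)·ω_6^12 + (-1)·ω_6^15

X[3] = -2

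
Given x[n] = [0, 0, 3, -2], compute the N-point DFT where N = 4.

X[k] = Σ(n=0 to 3) x[n] · ω_4^(nk)
where ω_4 = e^(-2πi/4)

Computing each X[k]:
X[0] = 1
X[1] = -3-2i
X[2] = 5
X[3] = -3+2i

X = [1, -3-2i, 5, -3+2i]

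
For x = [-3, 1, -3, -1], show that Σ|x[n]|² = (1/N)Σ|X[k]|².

Time domain:
Σ|x[n]|² = |-3|² + |1|² + |-3|² + |-1|² = 20.0000

Frequency domain:
(1/4)Σ|X[k]|² = (1/4)(|-6|² + |-2i|² + |-6|² + |2i|²) = (1/4)·80.0000 = 20.0000

Both sides agree, confirming Parseval's theorem.

Σ|x[n]|² = (1/N)Σ|X[k]|² = 20.0000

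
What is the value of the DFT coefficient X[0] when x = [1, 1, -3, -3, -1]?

X[0] = Σ(n=0 to 4) x[n] · ω_5^0 = Σ x[n]
= (1) + (1) + (-3) + (-3) + (-1)

X[0] = -5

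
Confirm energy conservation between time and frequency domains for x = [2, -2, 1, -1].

Time domain:
Σ|x[n]|² = |2|² + |-2|² + |1|² + |-1|² = 10.0000

Frequency domain:
(1/4)Σ|X[k]|² = (1/4)(|0|² + |1+1i|² + |6|² + |1-1i|²) = (1/4)·40.0000 = 10.0000

Both sides agree, confirming Parseval's theorem.

Σ|x[n]|² = (1/N)Σ|X[k]|² = 10.0000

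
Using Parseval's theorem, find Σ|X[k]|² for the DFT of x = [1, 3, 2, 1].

Parseval: Σ|x[n]|² = (1/N)Σ|X[k]|², so Σ|X[k]|² = N·Σ|x[n]|² = 4·15.0000

Σ|X[k]|² = N·Σ|x[n]|² = 4·15.0000 = 60.0000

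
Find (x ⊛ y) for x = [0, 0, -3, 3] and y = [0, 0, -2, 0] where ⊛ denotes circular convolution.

(x ⊛ y)[n] = Σ(m=0 to 3) x[m] · y[(n-m) mod 4]

Computing each output sample:
(x ⊛ y)[0] = 6
(x ⊛ y)[1] = -6
(x ⊛ y)[2] = 0
(x ⊛ y)[3] = 0

x ⊛ y = [6, -6, 0, 0]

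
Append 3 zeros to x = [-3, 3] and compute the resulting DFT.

Original 2-point DFT: [0, -6]
Zero-padded 5-point DFT provides frequency interpolation.

DFT_5([x, 0, ...]) = [0, -2.0729-2.8532i, -5.4271-1.7634i, -5.4271+1.7634i, -2.0729+2.8532i]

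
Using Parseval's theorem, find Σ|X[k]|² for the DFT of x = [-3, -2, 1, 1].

Parseval: Σ|x[n]|² = (1/N)Σ|X[k]|², so Σ|X[k]|² = N·Σ|x[n]|² = 4·15.0000

Σ|X[k]|² = N·Σ|x[n]|² = 4·15.0000 = 60.0000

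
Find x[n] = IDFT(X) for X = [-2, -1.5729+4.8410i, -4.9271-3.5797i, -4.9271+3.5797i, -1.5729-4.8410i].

x[n] = (1/5) Σ(k=0 to 4) X[k] · e^(2πikn/5)

Computing each x[n]:
x[0] = -3
x[1] = 0
x[2] = -3
x[3] = 2
x[4] = 2

x = [-3, 0, -3, 2, 2]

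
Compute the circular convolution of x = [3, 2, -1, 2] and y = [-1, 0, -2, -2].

(x ⊛ y)[n] = Σ(m=0 to 3) x[m] · y[(n-m) mod 4]

Computing each output sample:
(x ⊛ y)[0] = -5
(x ⊛ y)[1] = -4
(x ⊛ y)[2] = -9
(x ⊛ y)[3] = -12

x ⊛ y = [-5, -4, -9, -12]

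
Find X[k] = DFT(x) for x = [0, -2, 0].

X[k] = Σ(n=0 to 2) x[n] · ω_3^(nk)
where ω_3 = e^(-2πi/3)

Computing each X[k]:
X[0] = -2
X[1] = 1.0000+1.7321i
X[2] = 1.0000-1.7321i

X = [-2, 1.0000+1.7321i, 1.0000-1.7321i]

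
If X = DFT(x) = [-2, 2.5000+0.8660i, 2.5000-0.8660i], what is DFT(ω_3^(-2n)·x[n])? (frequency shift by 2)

Modulation property: DFT(ω_3^(-2n)·x[n]) = X[(k-2) mod 3], so circularly shift X by 2 positions.

X[k-2] = [2.5000+0.8660i, 2.5000-0.8660i, -2]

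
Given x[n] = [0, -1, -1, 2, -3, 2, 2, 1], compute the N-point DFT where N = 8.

X[k] = Σ(n=0 to 7) x[n] · ω_8^(nk)
where ω_8 = e^(-2πi/8)

Computing each X[k]:
X[0] = 2
X[1] = 0.1716+4.4142i
X[2] = -4+2i
X[3] = 5.8284-1.5858i
X[4] = -6
X[5] = 5.8284+1.5858i
X[6] = -4-2i
X[7] = 0.1716-4.4142i

X = [2, 0.1716+4.4142i, -4+2i, 5.8284-1.5858i, -6, 5.8284+1.5858i, -4-2i, 0.1716-4.4142i]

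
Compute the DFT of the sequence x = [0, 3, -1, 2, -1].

X[k] = Σ(n=0 to 4) x[n] · ω_5^(nk)
where ω_5 = e^(-2πi/5)

Computing each X[k]:
X[0] = 3
X[1] = -0.1910-2.0409i
X[2] = -1.3090-5.2043i
X[3] = -1.3090+5.2043i
X[4] = -0.1910+2.0409i

X = [3, -0.1910-2.0409i, -1.3090-5.2043i, -1.3090+5.2043i, -0.1910+2.0409i]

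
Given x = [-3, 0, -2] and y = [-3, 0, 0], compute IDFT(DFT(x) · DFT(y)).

(x ⊛ y)[n] = Σ(m=0 to 2) x[m] · y[(n-m) mod 3]

Computing each output sample:
(x ⊛ y)[0] = 9
(x ⊛ y)[1] = 0
(x ⊛ y)[2] = 6

x ⊛ y = [9, 0, 6]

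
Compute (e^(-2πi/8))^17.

Since ω_8^8 = 1, powers reduce modulo 8.
17 mod 8 = 1
So ω_8^17 = ω_8^1 = e^(-2πi·1/8)

ω_8^17 = ω_8^1 = 0.7071-0.7071i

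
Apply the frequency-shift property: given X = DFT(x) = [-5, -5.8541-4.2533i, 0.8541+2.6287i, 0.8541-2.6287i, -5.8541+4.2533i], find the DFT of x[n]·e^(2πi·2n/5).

Modulation property: DFT(ω_5^(-2n)·x[n]) = X[(k-2) mod 5], so circularly shift X by 2 positions.

X[k-2] = [0.8541-2.6287i, -5.8541+4.2533i, -5, -5.8541-4.2533i, 0.8541+2.6287i]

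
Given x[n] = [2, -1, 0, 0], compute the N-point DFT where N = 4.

X[k] = Σ(n=0 to 3) x[n] · ω_4^(nk)
where ω_4 = e^(-2πi/4)

Computing each X[k]:
X[0] = 1
X[1] = 2+1i
X[2] = 3
X[3] = 2-1i

X = [1, 2+1i, 3, 2-1i]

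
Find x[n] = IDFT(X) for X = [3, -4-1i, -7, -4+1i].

x[n] = (1/4) Σ(k=0 to 3) X[k] · e^(2πikn/4)

Computing each x[n]:
x[0] = -3
x[1] = 3
x[2] = 1
x[3] = 2

x = [-3, 3, 1, 2]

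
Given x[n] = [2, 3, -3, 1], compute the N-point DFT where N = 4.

X[k] = Σ(n=0 to 3) x[n] · ω_4^(nk)
where ω_4 = e^(-2πi/4)

Computing each X[k]:
X[0] = 3
X[1] = 5-2i
X[2] = -5
X[3] = 5+2i

X = [3, 5-2i, -5, 5+2i]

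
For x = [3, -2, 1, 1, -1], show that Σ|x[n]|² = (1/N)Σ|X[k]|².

Time domain:
Σ|x[n]|² = |3|² + |-2|² + |1|² + |1|² + |-1|² = 16.0000

Frequency domain:
(1/5)Σ|X[k]|² = (1/5)(|2|² + |0.4549+0.9511i|² + |6.0451+0.5878i|² + |6.0451-0.5878i|² + |0.4549-0.9511i|²) = (1/5)·80.0000 = 16.0000

Both sides agree, confirming Parseval's theorem.

Σ|x[n]|² = (1/N)Σ|X[k]|² = 16.0000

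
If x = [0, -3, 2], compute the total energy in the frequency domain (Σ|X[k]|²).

Parseval: Σ|x[n]|² = (1/N)Σ|X[k]|², so Σ|X[k]|² = N·Σ|x[n]|² = 3·13.0000

Σ|X[k]|² = N·Σ|x[n]|² = 3·13.0000 = 39.0000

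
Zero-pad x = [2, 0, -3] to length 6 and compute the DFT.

Original 3-point DFT: [-1, 3.5000-2.5981i, 3.5000+2.5981i]
Zero-padded 6-point DFT provides frequency interpolation.

DFT_6([x, 0, ...]) = [-1, 3.5000+2.5981i, 3.5000-2.5981i, -1, 3.5000+2.5981i, 3.5000-2.5981i]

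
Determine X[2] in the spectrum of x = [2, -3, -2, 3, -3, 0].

X[2] = Σ(n=0 to 5) x[n] · ω_6^(2n) where ω_6 = e^(-2πi/6)
= (2)·ω_6^0 + (-3)·ω_6^2 + (-2)·ω_6^4 + (3)·ω_6^6 + (-3)·ω_6^8 + (0)·ω_6^10

X[2] = 9.0000+3.4641i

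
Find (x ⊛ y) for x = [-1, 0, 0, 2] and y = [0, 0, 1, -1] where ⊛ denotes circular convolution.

(x ⊛ y)[n] = Σ(m=0 to 3) x[m] · y[(n-m) mod 4]

Computing each output sample:
(x ⊛ y)[0] = 0
(x ⊛ y)[1] = 2
(x ⊛ y)[2] = -3
(x ⊛ y)[3] = 1

x ⊛ y = [0, 2, -3, 1]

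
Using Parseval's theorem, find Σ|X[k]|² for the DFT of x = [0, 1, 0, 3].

Parseval: Σ|x[n]|² = (1/N)Σ|X[k]|², so Σ|X[k]|² = N·Σ|x[n]|² = 4·10.0000

Σ|X[k]|² = N·Σ|x[n]|² = 4·10.0000 = 40.0000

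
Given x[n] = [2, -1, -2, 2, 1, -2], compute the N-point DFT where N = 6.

X[k] = Σ(n=0 to 5) x[n] · ω_6^(nk)
where ω_6 = e^(-2πi/6)

Computing each X[k]:
X[0] = 0
X[1] = -1.0000+1.7321i
X[2] = 6.0000-3.4641i
X[3] = 2
X[4] = 6.0000+3.4641i
X[5] = -1.0000-1.7321i

X = [0, -1.0000+1.7321i, 6.0000-3.4641i, 2, 6.0000+3.4641i, -1.0000-1.7321i]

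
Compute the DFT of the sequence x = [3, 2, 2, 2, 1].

X[k] = Σ(n=0 to 4) x[n] · ω_5^(nk)
where ω_5 = e^(-2πi/5)

Computing each X[k]:
X[0] = 10
X[1] = 0.6910-0.9511i
X[2] = 1.8090-0.5878i
X[3] = 1.8090+0.5878i
X[4] = 0.6910+0.9511i

X = [10, 0.6910-0.9511i, 1.8090-0.5878i, 1.8090+0.5878i, 0.6910+0.9511i]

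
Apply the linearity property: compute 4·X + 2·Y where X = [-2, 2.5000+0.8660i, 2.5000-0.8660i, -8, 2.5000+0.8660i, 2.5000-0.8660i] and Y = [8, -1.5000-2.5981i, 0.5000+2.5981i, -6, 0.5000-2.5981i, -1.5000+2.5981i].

By linearity: DFT(4x + 2y) = 4·DFT(x) + 2·DFT(y)
= 4·[-2, 2.5000+0.8660i, 2.5000-0.8660i, -8, 2.5000+0.8660i, 2.5000-0.8660i] + 2·[8, -1.5000-2.5981i, 0.5000+2.5981i, -6, 0.5000-2.5981i, -1.5000+2.5981i]

Computing element-wise:
Z[0] = 4·(-2) + 2·(8) = 8
Z[1] = 4·(2.5000+0.8660i) + 2·(-1.5000-2.5981i) = 7.0000-1.7322i
Z[2] = 4·(2.5000-0.8660i) + 2·(0.5000+2.5981i) = 11.0000+1.7322i
Z[3] = 4·(-8) + 2·(-6) = -44
Z[4] = 4·(2.5000+0.8660i) + 2·(0.5000-2.5981i) = 11.0000-1.7322i
Z[5] = 4·(2.5000-0.8660i) + 2·(-1.5000+2.5981i) = 7.0000+1.7322i

DFT(4x + 2y) = 4·X + 2·Y = [8, 7.0000-1.7322i, 11.0000+1.7322i, -44, 11.0000-1.7322i, 7.0000+1.7322i]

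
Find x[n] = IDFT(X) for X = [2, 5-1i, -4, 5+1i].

x[n] = (1/4) Σ(k=0 to 3) X[k] · e^(2πikn/4)

Computing each x[n]:
x[0] = 2
x[1] = 2
x[2] = -3
x[3] = 1

x = [2, 2, -3, 1]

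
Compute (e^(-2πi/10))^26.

Since ω_10^10 = 1, powers reduce modulo 10.
26 mod 10 = 6
So ω_10^26 = ω_10^6 = e^(-2πi·6/10)

ω_10^26 = ω_10^6 = -0.8090+0.5878i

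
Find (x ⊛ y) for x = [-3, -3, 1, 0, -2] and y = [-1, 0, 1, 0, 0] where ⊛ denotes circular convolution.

(x ⊛ y)[n] = Σ(m=0 to 4) x[m] · y[(n-m) mod 5]

Computing each output sample:
(x ⊛ y)[0] = 3
(x ⊛ y)[1] = 1
(x ⊛ y)[2] = -4
(x ⊛ y)[3] = -3
(x ⊛ y)[4] = 3

x ⊛ y = [3, 1, -4, -3, 3]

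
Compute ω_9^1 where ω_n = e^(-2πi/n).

ω_9^1 = e^(-2πi·1/9)
= cos(-2π·1/9) + i·sin(-2π·1/9)
= cos(-2π/9) + i·sin(-2π/9)

ω_9^1 = cos(-2π/9) + i·sin(-2π/9) = 0.7660-0.6428i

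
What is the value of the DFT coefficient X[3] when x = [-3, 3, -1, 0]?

X[3] = Σ(n=0 to 3) x[n] · ω_4^(3n) where ω_4 = e^(-2πi/4)
= (-3)·ω_4^0 + (3)·ω_4^3 + (-1)·ω_4^6 + (0)·ω_4^9

X[3] = -2+3i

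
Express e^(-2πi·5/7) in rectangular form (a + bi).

ω_7^5 = e^(-2πi·5/7)
= cos(-2π·5/7) + i·sin(-2π·5/7)
= cos(-10π/7) + i·sin(-10π/7)

ω_7^5 = cos(-10π/7) + i·sin(-10π/7) = -0.2225+0.9749i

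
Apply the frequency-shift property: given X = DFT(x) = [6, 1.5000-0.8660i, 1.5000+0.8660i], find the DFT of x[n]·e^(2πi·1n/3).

Modulation property: DFT(ω_3^(-1n)·x[n]) = X[(k-1) mod 3], so circularly shift X by 1 positions.

X[k-1] = [1.5000+0.8660i, 6, 1.5000-0.8660i]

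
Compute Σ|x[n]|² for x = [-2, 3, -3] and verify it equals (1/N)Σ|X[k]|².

Time domain:
Σ|x[n]|² = |-2|² + |3|² + |-3|² = 22.0000

Frequency domain:
(1/3)Σ|X[k]|² = (1/3)(|-2|² + |-2.0000-5.1962i|² + |-2.0000+5.1962i|²) = (1/3)·66.0000 = 22.0000

Both sides agree, confirming Parseval's theorem.

Σ|x[n]|² = (1/N)Σ|X[k]|² = 22.0000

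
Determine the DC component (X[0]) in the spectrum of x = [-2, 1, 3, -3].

X[0] = Σ(n=0 to 3) x[n] · ω_4^0 = Σ x[n]
= (-2) + (1) + (3) + (-3)

X[0] = -1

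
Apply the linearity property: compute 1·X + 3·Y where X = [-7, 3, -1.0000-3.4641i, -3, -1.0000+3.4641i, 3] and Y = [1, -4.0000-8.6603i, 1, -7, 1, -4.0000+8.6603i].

By linearity: DFT(1x + 3y) = 1·DFT(x) + 3·DFT(y)
= 1·[-7, 3, -1.0000-3.4641i, -3, -1.0000+3.4641i, 3] + 3·[1, -4.0000-8.6603i, 1, -7, 1, -4.0000+8.6603i]

Computing element-wise:
Z[0] = 1·(-7) + 3·(1) = -4
Z[1] = 1·(3) + 3·(-4.0000-8.6603i) = -9.0000-25.9809i
Z[2] = 1·(-1.0000-3.4641i) + 3·(1) = 2.0000-3.4641i
Z[3] = 1·(-3) + 3·(-7) = -24
Z[4] = 1·(-1.0000+3.4641i) + 3·(1) = 2.0000+3.4641i
Z[5] = 1·(3) + 3·(-4.0000+8.6603i) = -9.0000+25.9809i

DFT(1x + 3y) = 1·X + 3·Y = [-4, -9.0000-25.9809i, 2.0000-3.4641i, -24, 2.0000+3.4641i, -9.0000+25.9809i]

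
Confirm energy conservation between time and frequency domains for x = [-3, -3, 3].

Time domain:
Σ|x[n]|² = |-3|² + |-3|² + |3|² = 27.0000

Frequency domain:
(1/3)Σ|X[k]|² = (1/3)(|-3|² + |-3.0000+5.1962i|² + |-3.0000-5.1962i|²) = (1/3)·81.0000 = 27.0000

Both sides agree, confirming Parseval's theorem.

Σ|x[n]|² = (1/N)Σ|X[k]|² = 27.0000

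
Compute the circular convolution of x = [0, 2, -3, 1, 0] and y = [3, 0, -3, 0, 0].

(x ⊛ y)[n] = Σ(m=0 to 4) x[m] · y[(n-m) mod 5]

Computing each output sample:
(x ⊛ y)[0] = -3
(x ⊛ y)[1] = 6
(x ⊛ y)[2] = -9
(x ⊛ y)[3] = -3
(x ⊛ y)[4] = 9

x ⊛ y = [-3, 6, -9, -3, 9]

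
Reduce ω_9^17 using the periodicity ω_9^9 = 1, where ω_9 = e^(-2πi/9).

Since ω_9^9 = 1, powers reduce modulo 9.
17 mod 9 = 8
So ω_9^17 = ω_9^8 = e^(-2πi·8/9)

ω_9^17 = ω_9^8 = 0.7660+0.6428i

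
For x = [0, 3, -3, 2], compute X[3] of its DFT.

X[3] = Σ(n=0 to 3) x[n] · ω_4^(3n) where ω_4 = e^(-2πi/4)
= (0)·ω_4^0 + (3)·ω_4^3 + (-3)·ω_4^6 + (2)·ω_4^9

X[3] = 3+1i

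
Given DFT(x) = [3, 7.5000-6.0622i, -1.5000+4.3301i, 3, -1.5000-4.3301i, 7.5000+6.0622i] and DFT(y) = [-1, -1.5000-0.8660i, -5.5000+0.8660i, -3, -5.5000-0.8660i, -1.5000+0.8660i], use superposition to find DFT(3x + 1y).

By linearity: DFT(3x + 1y) = 3·DFT(x) + 1·DFT(y)
= 3·[3, 7.5000-6.0622i, -1.5000+4.3301i, 3, -1.5000-4.3301i, 7.5000+6.0622i] + 1·[-1, -1.5000-0.8660i, -5.5000+0.8660i, -3, -5.5000-0.8660i, -1.5000+0.8660i]

Computing element-wise:
Z[0] = 3·(3) + 1·(-1) = 8
Z[1] = 3·(7.5000-6.0622i) + 1·(-1.5000-0.8660i) = 21.0000-19.0526i
Z[2] = 3·(-1.5000+4.3301i) + 1·(-5.5000+0.8660i) = -10.0000+13.8563i
Z[3] = 3·(3) + 1·(-3) = 6
Z[4] = 3·(-1.5000-4.3301i) + 1·(-5.5000-0.8660i) = -10.0000-13.8563i
Z[5] = 3·(7.5000+6.0622i) + 1·(-1.5000+0.8660i) = 21.0000+19.0526i

DFT(3x + 1y) = 3·X + 1·Y = [8, 21.0000-19.0526i, -10.0000+13.8563i, 6, -10.0000-13.8563i, 21.0000+19.0526i]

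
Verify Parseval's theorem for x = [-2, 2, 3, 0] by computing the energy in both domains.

Time domain:
Σ|x[n]|² = |-2|² + |2|² + |3|² + |0|² = 17.0000

Frequency domain:
(1/4)Σ|X[k]|² = (1/4)(|3|² + |-5-2i|² + |-1|² + |-5+2i|²) = (1/4)·68.0000 = 17.0000

Both sides agree, confirming Parseval's theorem.

Σ|x[n]|² = (1/N)Σ|X[k]|² = 17.0000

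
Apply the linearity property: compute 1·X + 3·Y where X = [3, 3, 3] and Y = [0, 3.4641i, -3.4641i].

By linearity: DFT(1x + 3y) = 1·DFT(x) + 3·DFT(y)
= 1·[3, 3, 3] + 3·[0, 3.4641i, -3.4641i]

Computing element-wise:
Z[0] = 1·(3) + 3·(0) = 3
Z[1] = 1·(3) + 3·(3.4641i) = 3.0000+10.3923i
Z[2] = 1·(3) + 3·(-3.4641i) = 3.0000-10.3923i

DFT(1x + 3y) = 1·X + 3·Y = [3, 3.0000+10.3923i, 3.0000-10.3923i]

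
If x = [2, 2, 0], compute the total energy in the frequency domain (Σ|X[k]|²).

Parseval: Σ|x[n]|² = (1/N)Σ|X[k]|², so Σ|X[k]|² = N·Σ|x[n]|² = 3·8.0000

Σ|X[k]|² = N·Σ|x[n]|² = 3·8.0000 = 24.0000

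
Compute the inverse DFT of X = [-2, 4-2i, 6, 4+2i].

x[n] = (1/4) Σ(k=0 to 3) X[k] · e^(2πikn/4)

Computing each x[n]:
x[0] = 3
x[1] = -1
x[2] = -1
x[3] = -3

x = [3, -1, -1, -3]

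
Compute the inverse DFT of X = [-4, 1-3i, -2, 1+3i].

x[n] = (1/4) Σ(k=0 to 3) X[k] · e^(2πikn/4)

Computing each x[n]:
x[0] = -1
x[1] = 1
x[2] = -2
x[3] = -2

x = [-1, 1, -2, -2]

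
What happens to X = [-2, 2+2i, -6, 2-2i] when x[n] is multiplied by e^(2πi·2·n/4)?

Modulation property: DFT(ω_4^(-2n)·x[n]) = X[(k-2) mod 4], so circularly shift X by 2 positions.

X[k-2] = [-6, 2-2i, -2, 2+2i]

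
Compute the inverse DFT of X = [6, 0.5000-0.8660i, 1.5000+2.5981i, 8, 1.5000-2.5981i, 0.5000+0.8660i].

x[n] = (1/6) Σ(k=0 to 5) X[k] · e^(2πikn/6)

Computing each x[n]:
x[0] = 3
x[1] = -1
x[2] = 3
x[3] = 0
x[4] = 1
x[5] = 0

x = [3, -1, 3, 0, 1, 0]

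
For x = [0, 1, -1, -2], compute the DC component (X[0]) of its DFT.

X[0] = Σ(n=0 to 3) x[n] · ω_4^0 = Σ x[n]
= (0) + (1) + (-1) + (-2)

X[0] = -2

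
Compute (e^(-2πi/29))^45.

Since ω_29^29 = 1, powers reduce modulo 29.
45 mod 29 = 16
So ω_29^45 = ω_29^16 = e^(-2πi·16/29)

ω_29^45 = ω_29^16 = -0.9477+0.3193i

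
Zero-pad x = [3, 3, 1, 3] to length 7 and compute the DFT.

Original 4-point DFT: [10, 2, -2, 2]
Zero-padded 7-point DFT provides frequency interpolation.

DFT_7([x, 0, ...]) = [10, 1.9450-4.6221i, 3.3019-0.1454i, 0.2530-3.4446i, 0.2530+3.4446i, 3.3019+0.1454i, 1.9450+4.6221i]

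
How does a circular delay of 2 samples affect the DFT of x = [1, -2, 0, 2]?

Time shift by 2: X_shifted[k] = ω_4^(2k) · X[k]
Shifted x = [0, 2, 1, -2]

DFT(x[n-2]) = [1, -1-4i, 1, -1+4i]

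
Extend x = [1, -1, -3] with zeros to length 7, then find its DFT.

Original 3-point DFT: [-3, 3.0000-1.7321i, 3.0000+1.7321i]
Zero-padded 7-point DFT provides frequency interpolation.

DFT_7([x, 0, ...]) = [-3, 1.0441+3.7066i, 3.9254-0.3267i, 0.0305-1.9116i, 0.0305+1.9116i, 3.9254+0.3267i, 1.0441-3.7066i]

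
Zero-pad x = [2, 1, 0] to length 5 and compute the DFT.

Original 3-point DFT: [3, 1.5000-0.8660i, 1.5000+0.8660i]
Zero-padded 5-point DFT provides frequency interpolation.

DFT_5([x, 0, ...]) = [3, 2.3090-0.9511i, 1.1910-0.5878i, 1.1910+0.5878i, 2.3090+0.9511i]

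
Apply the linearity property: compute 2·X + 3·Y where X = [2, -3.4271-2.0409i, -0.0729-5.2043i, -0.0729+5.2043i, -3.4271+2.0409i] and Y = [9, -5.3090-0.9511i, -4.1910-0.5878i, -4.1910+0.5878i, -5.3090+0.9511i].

By linearity: DFT(2x + 3y) = 2·DFT(x) + 3·DFT(y)
= 2·[2, -3.4271-2.0409i, -0.0729-5.2043i, -0.0729+5.2043i, -3.4271+2.0409i] + 3·[9, -5.3090-0.9511i, -4.1910-0.5878i, -4.1910+0.5878i, -5.3090+0.9511i]

Computing element-wise:
Z[0] = 2·(2) + 3·(9) = 31
Z[1] = 2·(-3.4271-2.0409i) + 3·(-5.3090-0.9511i) = -22.7812-6.9351i
Z[2] = 2·(-0.0729-5.2043i) + 3·(-4.1910-0.5878i) = -12.7188-12.1720i
Z[3] = 2·(-0.0729+5.2043i) + 3·(-4.1910+0.5878i) = -12.7188+12.1720i
Z[4] = 2·(-3.4271+2.0409i) + 3·(-5.3090+0.9511i) = -22.7812+6.9351i

DFT(2x + 3y) = 2·X + 3·Y = [31, -22.7812-6.9351i, -12.7188-12.1720i, -12.7188+12.1720i, -22.7812+6.9351i]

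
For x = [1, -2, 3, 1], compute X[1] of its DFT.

X[1] = Σ(n=0 to 3) x[n] · ω_4^(1n) where ω_4 = e^(-2πi/4)
= (1)·ω_4^0 + (-2)·ω_4^1 + (3)·ω_4^2 + (1)·ω_4^3

X[1] = -2+3i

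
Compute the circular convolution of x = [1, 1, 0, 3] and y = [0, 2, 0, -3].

(x ⊛ y)[n] = Σ(m=0 to 3) x[m] · y[(n-m) mod 4]

Computing each output sample:
(x ⊛ y)[0] = 3
(x ⊛ y)[1] = 2
(x ⊛ y)[2] = -7
(x ⊛ y)[3] = -3

x ⊛ y = [3, 2, -7, -3]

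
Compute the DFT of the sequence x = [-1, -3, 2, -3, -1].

X[k] = Σ(n=0 to 4) x[n] · ω_5^(nk)
where ω_5 = e^(-2πi/5)

Computing each X[k]:
X[0] = -6
X[1] = -1.4271-1.0368i
X[2] = 1.9271+5.9309i
X[3] = 1.9271-5.9309i
X[4] = -1.4271+1.0368i

X = [-6, -1.4271-1.0368i, 1.9271+5.9309i, 1.9271-5.9309i, -1.4271+1.0368i]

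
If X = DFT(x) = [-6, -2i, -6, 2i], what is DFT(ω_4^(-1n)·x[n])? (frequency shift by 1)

Modulation property: DFT(ω_4^(-1n)·x[n]) = X[(k-1) mod 4], so circularly shift X by 1 positions.

X[k-1] = [2i, -6, -2i, -6]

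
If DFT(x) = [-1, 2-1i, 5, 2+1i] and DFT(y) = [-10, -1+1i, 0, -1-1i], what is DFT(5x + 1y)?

By linearity: DFT(5x + 1y) = 5·DFT(x) + 1·DFT(y)
= 5·[-1, 2-1i, 5, 2+1i] + 1·[-10, -1+1i, 0, -1-1i]

Computing element-wise:
Z[0] = 5·(-1) + 1·(-10) = -15
Z[1] = 5·(2-1i) + 1·(-1+1i) = 9-4i
Z[2] = 5·(5) + 1·(0) = 25
Z[3] = 5·(2+1i) + 1·(-1-1i) = 9+4i

DFT(5x + 1y) = 5·X + 1·Y = [-15, 9-4i, 25, 9+4i]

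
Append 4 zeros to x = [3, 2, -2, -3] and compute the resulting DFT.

Original 4-point DFT: [0, 5-5i, 2, 5+5i]
Zero-padded 8-point DFT provides frequency interpolation.

DFT_8([x, 0, ...]) = [0, 6.5355+2.7071i, 5-5i, -0.5355-1.2929i, 2, -0.5355+1.2929i, 5+5i, 6.5355-2.7071i]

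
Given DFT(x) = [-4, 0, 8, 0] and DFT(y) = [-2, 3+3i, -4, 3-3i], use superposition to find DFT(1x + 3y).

By linearity: DFT(1x + 3y) = 1·DFT(x) + 3·DFT(y)
= 1·[-4, 0, 8, 0] + 3·[-2, 3+3i, -4, 3-3i]

Computing element-wise:
Z[0] = 1·(-4) + 3·(-2) = -10
Z[1] = 1·(0) + 3·(3+3i) = 9+9i
Z[2] = 1·(8) + 3·(-4) = -4
Z[3] = 1·(0) + 3·(3-3i) = 9-9i

DFT(1x + 3y) = 1·X + 3·Y = [-10, 9+9i, -4, 9-9i]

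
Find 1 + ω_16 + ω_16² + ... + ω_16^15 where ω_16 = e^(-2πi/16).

Sum of all nth roots of unity equals 0 for n > 1 (geometric series with r ≠ 1).

0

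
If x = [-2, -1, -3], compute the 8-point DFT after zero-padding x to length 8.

Original 3-point DFT: [-6, -1.7321i, 1.7321i]
Zero-padded 8-point DFT provides frequency interpolation.

DFT_8([x, 0, ...]) = [-6, -2.7071+3.7071i, 1+1i, -1.2929-2.2929i, -4, -1.2929+2.2929i, 1-1i, -2.7071-3.7071i]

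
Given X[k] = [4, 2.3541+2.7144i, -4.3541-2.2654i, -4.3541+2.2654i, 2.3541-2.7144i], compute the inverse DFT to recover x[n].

x[n] = (1/5) Σ(k=0 to 4) X[k] · e^(2πikn/5)

Computing each x[n]:
x[0] = 0
x[1] = 2
x[2] = -2
x[3] = 1
x[4] = 3

x = [0, 2, -2, 1, 3]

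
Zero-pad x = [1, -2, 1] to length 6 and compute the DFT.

Original 3-point DFT: [0, 1.5000+2.5981i, 1.5000-2.5981i]
Zero-padded 6-point DFT provides frequency interpolation.

DFT_6([x, 0, ...]) = [0, -0.5000+0.8660i, 1.5000+2.5981i, 4, 1.5000-2.5981i, -0.5000-0.8660i]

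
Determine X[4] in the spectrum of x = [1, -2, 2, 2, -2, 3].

X[4] = Σ(n=0 to 5) x[n] · ω_6^(4n) where ω_6 = e^(-2πi/6)
= (1)·ω_6^0 + (-2)·ω_6^4 + (2)·ω_6^8 + (2)·ω_6^12 + (-2)·ω_6^16 + (3)·ω_6^20

X[4] = 2.5000-7.7942i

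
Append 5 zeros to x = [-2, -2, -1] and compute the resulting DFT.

Original 3-point DFT: [-5, -0.5000+0.8660i, -0.5000-0.8660i]
Zero-padded 8-point DFT provides frequency interpolation.

DFT_8([x, 0, ...]) = [-5, -3.4142+2.4142i, -1+2i, -0.5858+0.4142i, -1, -0.5858-0.4142i, -1-2i, -3.4142-2.4142i]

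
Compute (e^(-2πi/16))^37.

Since ω_16^16 = 1, powers reduce modulo 16.
37 mod 16 = 5
So ω_16^37 = ω_16^5 = e^(-2πi·5/16)

ω_16^37 = ω_16^5 = -0.3827-0.9239i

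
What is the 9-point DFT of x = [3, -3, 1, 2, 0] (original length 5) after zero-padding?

Original 5-point DFT: [3, -0.3541+3.4410i, 6.3541+0.8123i, 6.3541-0.8123i, -0.3541-3.4410i]
Zero-padded 9-point DFT provides frequency interpolation.

DFT_9([x, 0, ...]) = [3, -0.1245-0.7885i, 0.5394+4.3445i, 6.0000+3.4641i, 5.5851-0.0632i, 5.5851+0.0632i, 6.0000-3.4641i, 0.5394-4.3445i, -0.1245+0.7885i]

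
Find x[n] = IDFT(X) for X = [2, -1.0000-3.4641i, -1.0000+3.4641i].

x[n] = (1/3) Σ(k=0 to 2) X[k] · e^(2πikn/3)

Computing each x[n]:
x[0] = 0
x[1] = 3
x[2] = -1

x = [0, 3, -1]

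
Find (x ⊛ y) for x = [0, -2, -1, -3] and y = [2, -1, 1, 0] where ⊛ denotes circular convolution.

(x ⊛ y)[n] = Σ(m=0 to 3) x[m] · y[(n-m) mod 4]

Computing each output sample:
(x ⊛ y)[0] = 2
(x ⊛ y)[1] = -7
(x ⊛ y)[2] = 0
(x ⊛ y)[3] = -7

x ⊛ y = [2, -7, 0, -7]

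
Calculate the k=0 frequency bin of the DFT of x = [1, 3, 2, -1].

X[0] = Σ(n=0 to 3) x[n] · ω_4^0 = Σ x[n]
= (1) + (3) + (2) + (-1)

X[0] = 5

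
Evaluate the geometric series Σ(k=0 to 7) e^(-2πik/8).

Sum of all nth roots of unity equals 0 for n > 1 (geometric series with r ≠ 1).

0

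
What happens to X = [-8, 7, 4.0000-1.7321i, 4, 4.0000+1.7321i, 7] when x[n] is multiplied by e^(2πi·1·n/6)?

Modulation property: DFT(ω_6^(-1n)·x[n]) = X[(k-1) mod 6], so circularly shift X by 1 positions.

X[k-1] = [7, -8, 7, 4.0000-1.7321i, 4, 4.0000+1.7321i]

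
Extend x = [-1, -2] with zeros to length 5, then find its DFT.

Original 2-point DFT: [-3, 1]
Zero-padded 5-point DFT provides frequency interpolation.

DFT_5([x, 0, ...]) = [-3, -1.6180+1.9021i, 0.6180+1.1756i, 0.6180-1.1756i, -1.6180-1.9021i]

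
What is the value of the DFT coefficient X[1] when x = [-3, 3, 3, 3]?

X[1] = Σ(n=0 to 3) x[n] · ω_4^(1n) where ω_4 = e^(-2πi/4)
= (-3)·ω_4^0 + (3)·ω_4^1 + (3)·ω_4^2 + (3)·ω_4^3

X[1] = -6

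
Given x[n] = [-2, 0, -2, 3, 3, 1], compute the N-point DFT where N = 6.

X[k] = Σ(n=0 to 5) x[n] · ω_6^(nk)
where ω_6 = e^(-2πi/6)

Computing each X[k]:
X[0] = 3
X[1] = -5.0000+5.1962i
X[2] = -3.4641i
X[3] = -5
X[4] = 3.4641i
X[5] = -5.0000-5.1962i

X = [3, -5.0000+5.1962i, -3.4641i, -5, 3.4641i, -5.0000-5.1962i]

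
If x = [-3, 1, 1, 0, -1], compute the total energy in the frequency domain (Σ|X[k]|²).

Parseval: Σ|x[n]|² = (1/N)Σ|X[k]|², so Σ|X[k]|² = N·Σ|x[n]|² = 5·12.0000

Σ|X[k]|² = N·Σ|x[n]|² = 5·12.0000 = 60.0000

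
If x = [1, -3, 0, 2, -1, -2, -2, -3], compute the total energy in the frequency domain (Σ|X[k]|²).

Parseval: Σ|x[n]|² = (1/N)Σ|X[k]|², so Σ|X[k]|² = N·Σ|x[n]|² = 8·32.0000

Σ|X[k]|² = N·Σ|x[n]|² = 8·32.0000 = 256.0000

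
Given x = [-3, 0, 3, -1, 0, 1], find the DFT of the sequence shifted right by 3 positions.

Time shift by 3: X_shifted[k] = ω_6^(3k) · X[k]
Shifted x = [-1, 0, 1, -3, 0, 3]

DFT(x[n-3]) = [0, 3.0000+1.7321i, -6.0000+3.4641i, 0, -6.0000-3.4641i, 3.0000-1.7321i]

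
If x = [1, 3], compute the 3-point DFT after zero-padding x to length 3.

Original 2-point DFT: [4, -2]
Zero-padded 3-point DFT provides frequency interpolation.

DFT_3([x, 0, ...]) = [4, -0.5000-2.5981i, -0.5000+2.5981i]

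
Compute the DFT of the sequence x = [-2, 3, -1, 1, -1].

X[k] = Σ(n=0 to 4) x[n] · ω_5^(nk)
where ω_5 = e^(-2πi/5)

Computing each X[k]:
X[0] = 0
X[1] = -1.3820-2.6287i
X[2] = -3.6180-4.2533i
X[3] = -3.6180+4.2533i
X[4] = -1.3820+2.6287i

X = [0, -1.3820-2.6287i, -3.6180-4.2533i, -3.6180+4.2533i, -1.3820+2.6287i]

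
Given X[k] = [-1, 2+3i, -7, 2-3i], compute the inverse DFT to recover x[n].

x[n] = (1/4) Σ(k=0 to 3) X[k] · e^(2πikn/4)

Computing each x[n]:
x[0] = -1
x[1] = 0
x[2] = -3
x[3] = 3

x = [-1, 0, -3, 3]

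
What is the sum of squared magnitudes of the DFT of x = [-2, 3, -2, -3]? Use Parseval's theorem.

Parseval: Σ|x[n]|² = (1/N)Σ|X[k]|², so Σ|X[k]|² = N·Σ|x[n]|² = 4·26.0000

Σ|X[k]|² = N·Σ|x[n]|² = 4·26.0000 = 104.0000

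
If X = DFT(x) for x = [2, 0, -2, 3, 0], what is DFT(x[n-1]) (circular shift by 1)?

Time shift by 1: X_shifted[k] = ω_5^(1k) · X[k]
Shifted x = [0, 2, 0, -2, 3]

DFT(x[n-1]) = [3, 3.1631-0.2245i, -4.6631+2.4899i, -4.6631-2.4899i, 3.1631+0.2245i]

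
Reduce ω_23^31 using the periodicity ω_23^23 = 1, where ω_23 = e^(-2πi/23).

Since ω_23^23 = 1, powers reduce modulo 23.
31 mod 23 = 8
So ω_23^31 = ω_23^8 = e^(-2πi·8/23)

ω_23^31 = ω_23^8 = -0.5767-0.8170i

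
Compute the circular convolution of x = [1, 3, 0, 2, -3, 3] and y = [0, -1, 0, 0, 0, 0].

(x ⊛ y)[n] = Σ(m=0 to 5) x[m] · y[(n-m) mod 6]

Computing each output sample:
(x ⊛ y)[0] = -3
(x ⊛ y)[1] = -1
(x ⊛ y)[2] = -3
(x ⊛ y)[3] = 0
(x ⊛ y)[4] = -2
(x ⊛ y)[5] = 3

x ⊛ y = [-3, -1, -3, 0, -2, 3]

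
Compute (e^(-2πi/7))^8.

Since ω_7^7 = 1, powers reduce modulo 7.
8 mod 7 = 1
So ω_7^8 = ω_7^1 = e^(-2πi·1/7)

ω_7^8 = ω_7^1 = 0.6235-0.7818i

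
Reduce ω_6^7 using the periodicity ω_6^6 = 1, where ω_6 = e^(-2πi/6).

Since ω_6^6 = 1, powers reduce modulo 6.
7 mod 6 = 1
So ω_6^7 = ω_6^1 = e^(-2πi·1/6)

ω_6^7 = ω_6^1 = 0.5000-0.8660i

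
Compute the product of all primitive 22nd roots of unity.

The primitive 22nd roots of unity are ω_22^k for k coprime to 22: k ∈ {1, 3, 5, 7, 9, 13, 15, 17, 19, 21}
Their product equals the constant term of the cyclotomic polynomial Φ_22(x) up to sign.
For n ≥ 3, the product of all primitive nth roots of unity is 1. (For n=1 it is 1; for n=2 it is -1.)

1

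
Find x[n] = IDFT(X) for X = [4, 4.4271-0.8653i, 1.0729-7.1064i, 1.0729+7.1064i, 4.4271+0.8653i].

x[n] = (1/5) Σ(k=0 to 4) X[k] · e^(2πikn/5)

Computing each x[n]:
x[0] = 3
x[1] = 3
x[2] = -3
x[3] = 2
x[4] = -1

x = [3, 3, -3, 2, -1]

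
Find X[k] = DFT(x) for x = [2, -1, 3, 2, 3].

X[k] = Σ(n=0 to 4) x[n] · ω_5^(nk)
where ω_5 = e^(-2πi/5)

Computing each X[k]:
X[0] = 9
X[1] = -1.4271+3.2164i
X[2] = 1.9271+3.3022i
X[3] = 1.9271-3.3022i
X[4] = -1.4271-3.2164i

X = [9, -1.4271+3.2164i, 1.9271+3.3022i, 1.9271-3.3022i, -1.4271-3.2164i]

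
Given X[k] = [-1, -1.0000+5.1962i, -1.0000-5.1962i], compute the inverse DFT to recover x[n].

x[n] = (1/3) Σ(k=0 to 2) X[k] · e^(2πikn/3)

Computing each x[n]:
x[0] = -1
x[1] = -3
x[2] = 3

x = [-1, -3, 3]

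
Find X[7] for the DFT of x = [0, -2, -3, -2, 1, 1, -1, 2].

X[7] = Σ(n=0 to 7) x[n] · ω_8^(7n) where ω_8 = e^(-2πi/8)
= (0)·ω_8^0 + (-2)·ω_8^7 + (-3)·ω_8^14 + (-2)·ω_8^21 + (1)·ω_8^28 + (1)·ω_8^35 + (-1)·ω_8^42 + (2)·ω_8^49

X[7] = -0.2929-6.9497i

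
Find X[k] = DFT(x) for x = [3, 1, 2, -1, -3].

X[k] = Σ(n=0 to 4) x[n] · ω_5^(nk)
where ω_5 = e^(-2πi/5)

Computing each X[k]:
X[0] = 2
X[1] = 1.5729-5.5676i
X[2] = 4.9271+0.5020i
X[3] = 4.9271-0.5020i
X[4] = 1.5729+5.5676i

X = [2, 1.5729-5.5676i, 4.9271+0.5020i, 4.9271-0.5020i, 1.5729+5.5676i]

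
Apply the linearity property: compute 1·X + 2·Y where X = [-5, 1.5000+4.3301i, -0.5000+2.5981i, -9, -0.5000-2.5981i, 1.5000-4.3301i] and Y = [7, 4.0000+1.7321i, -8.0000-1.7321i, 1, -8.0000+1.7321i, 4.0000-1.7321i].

By linearity: DFT(1x + 2y) = 1·DFT(x) + 2·DFT(y)
= 1·[-5, 1.5000+4.3301i, -0.5000+2.5981i, -9, -0.5000-2.5981i, 1.5000-4.3301i] + 2·[7, 4.0000+1.7321i, -8.0000-1.7321i, 1, -8.0000+1.7321i, 4.0000-1.7321i]

Computing element-wise:
Z[0] = 1·(-5) + 2·(7) = 9
Z[1] = 1·(1.5000+4.3301i) + 2·(4.0000+1.7321i) = 9.5000+7.7943i
Z[2] = 1·(-0.5000+2.5981i) + 2·(-8.0000-1.7321i) = -16.5000-0.8661i
Z[3] = 1·(-9) + 2·(1) = -7
Z[4] = 1·(-0.5000-2.5981i) + 2·(-8.0000+1.7321i) = -16.5000+0.8661i
Z[5] = 1·(1.5000-4.3301i) + 2·(4.0000-1.7321i) = 9.5000-7.7943i

DFT(1x + 2y) = 1·X + 2·Y = [9, 9.5000+7.7943i, -16.5000-0.8661i, -7, -16.5000+0.8661i, 9.5000-7.7943i]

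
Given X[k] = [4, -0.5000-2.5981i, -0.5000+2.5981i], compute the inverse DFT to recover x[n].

x[n] = (1/3) Σ(k=0 to 2) X[k] · e^(2πikn/3)

Computing each x[n]:
x[0] = 1
x[1] = 3
x[2] = 0

x = [1, 3, 0]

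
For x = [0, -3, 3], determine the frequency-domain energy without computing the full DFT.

Parseval: Σ|x[n]|² = (1/N)Σ|X[k]|², so Σ|X[k]|² = N·Σ|x[n]|² = 3·18.0000

Σ|X[k]|² = N·Σ|x[n]|² = 3·18.0000 = 54.0000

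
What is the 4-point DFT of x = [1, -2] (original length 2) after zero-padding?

Original 2-point DFT: [-1, 3]
Zero-padded 4-point DFT provides frequency interpolation.

DFT_4([x, 0, ...]) = [-1, 1+2i, 3, 1-2i]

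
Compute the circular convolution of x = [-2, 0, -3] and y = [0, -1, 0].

(x ⊛ y)[n] = Σ(m=0 to 2) x[m] · y[(n-m) mod 3]

Computing each output sample:
(x ⊛ y)[0] = 3
(x ⊛ y)[1] = 2
(x ⊛ y)[2] = 0

x ⊛ y = [3, 2, 0]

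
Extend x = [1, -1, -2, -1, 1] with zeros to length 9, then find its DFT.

Original 5-point DFT: [-2, 3.4271+2.4899i, 0.0729+0.2245i, 0.0729-0.2245i, 3.4271-2.4899i]
Zero-padded 9-point DFT provides frequency interpolation.

DFT_9([x, 0, ...]) = [-2, -0.5530+3.1364i, 3.9718+1.4456i, 1.0000-1.7321i, 1.0813+0.9073i, 1.0813-0.9073i, 1.0000+1.7321i, 3.9718-1.4456i, -0.5530-3.1364i]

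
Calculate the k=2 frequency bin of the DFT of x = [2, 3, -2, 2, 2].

X[2] = Σ(n=0 to 4) x[n] · ω_5^(2n) where ω_5 = e^(-2πi/5)
= (2)·ω_5^0 + (3)·ω_5^2 + (-2)·ω_5^4 + (2)·ω_5^6 + (2)·ω_5^8

X[2] = -2.0451-4.3920i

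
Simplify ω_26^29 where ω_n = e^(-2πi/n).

Since ω_26^26 = 1, powers reduce modulo 26.
29 mod 26 = 3
So ω_26^29 = ω_26^3 = e^(-2πi·3/26)

ω_26^29 = ω_26^3 = 0.7485-0.6631i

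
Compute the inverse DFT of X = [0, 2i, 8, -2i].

x[n] = (1/4) Σ(k=0 to 3) X[k] · e^(2πikn/4)

Computing each x[n]:
x[0] = 2
x[1] = -3
x[2] = 2
x[3] = -1

x = [2, -3, 2, -1]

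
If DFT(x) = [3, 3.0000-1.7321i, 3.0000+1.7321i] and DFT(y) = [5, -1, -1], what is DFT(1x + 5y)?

By linearity: DFT(1x + 5y) = 1·DFT(x) + 5·DFT(y)
= 1·[3, 3.0000-1.7321i, 3.0000+1.7321i] + 5·[5, -1, -1]

Computing element-wise:
Z[0] = 1·(3) + 5·(5) = 28
Z[1] = 1·(3.0000-1.7321i) + 5·(-1) = -2.0000-1.7321i
Z[2] = 1·(3.0000+1.7321i) + 5·(-1) = -2.0000+1.7321i

DFT(1x + 5y) = 1·X + 5·Y = [28, -2.0000-1.7321i, -2.0000+1.7321i]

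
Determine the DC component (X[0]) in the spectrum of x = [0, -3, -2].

X[0] = Σ(n=0 to 2) x[n] · ω_3^0 = Σ x[n]
= (0) + (-3) + (-2)

X[0] = -5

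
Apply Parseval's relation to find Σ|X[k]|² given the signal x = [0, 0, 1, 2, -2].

Parseval: Σ|x[n]|² = (1/N)Σ|X[k]|², so Σ|X[k]|² = N·Σ|x[n]|² = 5·9.0000

Σ|X[k]|² = N·Σ|x[n]|² = 5·9.0000 = 45.0000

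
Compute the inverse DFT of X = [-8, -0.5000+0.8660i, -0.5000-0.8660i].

x[n] = (1/3) Σ(k=0 to 2) X[k] · e^(2πikn/3)

Computing each x[n]:
x[0] = -3
x[1] = -3
x[2] = -2

x = [-3, -3, -2]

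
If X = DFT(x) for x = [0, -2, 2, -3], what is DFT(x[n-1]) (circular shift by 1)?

Time shift by 1: X_shifted[k] = ω_4^(1k) · X[k]
Shifted x = [-3, 0, -2, 2]

DFT(x[n-1]) = [-3, -1+2i, -7, -1-2i]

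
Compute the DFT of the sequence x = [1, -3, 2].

X[k] = Σ(n=0 to 2) x[n] · ω_3^(nk)
where ω_3 = e^(-2πi/3)

Computing each X[k]:
X[0] = 0
X[1] = 1.5000+4.3301i
X[2] = 1.5000-4.3301i

X = [0, 1.5000+4.3301i, 1.5000-4.3301i]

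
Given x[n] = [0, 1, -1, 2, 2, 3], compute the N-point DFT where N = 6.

X[k] = Σ(n=0 to 5) x[n] · ω_6^(nk)
where ω_6 = e^(-2πi/6)

Computing each X[k]:
X[0] = 7
X[1] = -0.5000+4.3301i
X[2] = -0.5000-0.8660i
X[3] = -5
X[4] = -0.5000+0.8660i
X[5] = -0.5000-4.3301i

X = [7, -0.5000+4.3301i, -0.5000-0.8660i, -5, -0.5000+0.8660i, -0.5000-4.3301i]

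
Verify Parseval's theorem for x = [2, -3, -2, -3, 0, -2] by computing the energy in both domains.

Time domain:
Σ|x[n]|² = |2|² + |-3|² + |-2|² + |-3|² + |0|² + |-2|² = 30.0000

Frequency domain:
(1/6)Σ|X[k]|² = (1/6)(|-8|² + |3.5000+2.5981i|² + |2.5000-0.8660i|² + |8|² + |2.5000+0.8660i|² + |3.5000-2.5981i|²) = (1/6)·180.0000 = 30.0000

Both sides agree, confirming Parseval's theorem.

Σ|x[n]|² = (1/N)Σ|X[k]|² = 30.0000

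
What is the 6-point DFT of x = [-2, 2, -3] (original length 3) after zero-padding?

Original 3-point DFT: [-3, -1.5000-4.3301i, -1.5000+4.3301i]
Zero-padded 6-point DFT provides frequency interpolation.

DFT_6([x, 0, ...]) = [-3, 0.5000+0.8660i, -1.5000-4.3301i, -7, -1.5000+4.3301i, 0.5000-0.8660i]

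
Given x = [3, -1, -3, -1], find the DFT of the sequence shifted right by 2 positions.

Time shift by 2: X_shifted[k] = ω_4^(2k) · X[k]
Shifted x = [-3, -1, 3, -1]

DFT(x[n-2]) = [-2, -6, 2, -6]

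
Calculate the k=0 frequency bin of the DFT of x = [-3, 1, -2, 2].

X[0] = Σ(n=0 to 3) x[n] · ω_4^0 = Σ x[n]
= (-3) + (1) + (-2) + (2)

X[0] = -2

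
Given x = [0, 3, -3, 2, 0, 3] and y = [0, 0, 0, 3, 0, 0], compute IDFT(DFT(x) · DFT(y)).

(x ⊛ y)[n] = Σ(m=0 to 5) x[m] · y[(n-m) mod 6]

Computing each output sample:
(x ⊛ y)[0] = 6
(x ⊛ y)[1] = 0
(x ⊛ y)[2] = 9
(x ⊛ y)[3] = 0
(x ⊛ y)[4] = 9
(x ⊛ y)[5] = -9

x ⊛ y = [6, 0, 9, 0, 9, -9]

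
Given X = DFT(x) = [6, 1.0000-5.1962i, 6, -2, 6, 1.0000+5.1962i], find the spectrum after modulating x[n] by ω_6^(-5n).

Modulation property: DFT(ω_6^(-5n)·x[n]) = X[(k-5) mod 6], so circularly shift X by 5 positions.

X[k-5] = [1.0000-5.1962i, 6, -2, 6, 1.0000+5.1962i, 6]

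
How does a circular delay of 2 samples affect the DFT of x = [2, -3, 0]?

Time shift by 2: X_shifted[k] = ω_3^(2k) · X[k]
Shifted x = [-3, 0, 2]

DFT(x[n-2]) = [-1, -4.0000+1.7321i, -4.0000-1.7321i]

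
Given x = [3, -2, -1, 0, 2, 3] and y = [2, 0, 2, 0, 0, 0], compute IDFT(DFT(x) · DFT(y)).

(x ⊛ y)[n] = Σ(m=0 to 5) x[m] · y[(n-m) mod 6]

Computing each output sample:
(x ⊛ y)[0] = 10
(x ⊛ y)[1] = 2
(x ⊛ y)[2] = 4
(x ⊛ y)[3] = -4
(x ⊛ y)[4] = 2
(x ⊛ y)[5] = 6

x ⊛ y = [10, 2, 4, -4, 2, 6]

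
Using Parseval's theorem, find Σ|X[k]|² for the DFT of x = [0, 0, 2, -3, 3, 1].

Parseval: Σ|x[n]|² = (1/N)Σ|X[k]|², so Σ|X[k]|² = N·Σ|x[n]|² = 6·23.0000

Σ|X[k]|² = N·Σ|x[n]|² = 6·23.0000 = 138.0000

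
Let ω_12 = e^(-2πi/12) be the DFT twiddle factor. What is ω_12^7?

ω_12^7 = e^(-2πi·7/12)
= cos(-2π·7/12) + i·sin(-2π·7/12)
= cos(-14π/12) + i·sin(-14π/12)

ω_12^7 = cos(-14π/12) + i·sin(-14π/12) = -0.8660+0.5000i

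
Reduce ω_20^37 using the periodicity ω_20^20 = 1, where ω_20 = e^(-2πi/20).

Since ω_20^20 = 1, powers reduce modulo 20.
37 mod 20 = 17
So ω_20^37 = ω_20^17 = e^(-2πi·17/20)

ω_20^37 = ω_20^17 = 0.5878+0.8090i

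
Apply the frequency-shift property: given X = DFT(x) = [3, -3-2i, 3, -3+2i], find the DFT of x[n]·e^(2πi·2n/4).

Modulation property: DFT(ω_4^(-2n)·x[n]) = X[(k-2) mod 4], so circularly shift X by 2 positions.

X[k-2] = [3, -3+2i, 3, -3-2i]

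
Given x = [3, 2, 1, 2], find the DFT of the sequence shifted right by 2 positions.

Time shift by 2: X_shifted[k] = ω_4^(2k) · X[k]
Shifted x = [1, 2, 3, 2]

DFT(x[n-2]) = [8, -2, 0, -2]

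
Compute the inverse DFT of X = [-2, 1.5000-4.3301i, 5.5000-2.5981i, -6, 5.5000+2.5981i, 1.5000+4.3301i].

x[n] = (1/6) Σ(k=0 to 5) X[k] · e^(2πikn/6)

Computing each x[n]:
x[0] = 1
x[1] = 2
x[2] = -2
x[3] = 2
x[4] = -3
x[5] = -2

x = [1, 2, -2, 2, -3, -2]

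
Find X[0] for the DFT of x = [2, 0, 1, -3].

X[0] = Σ(n=0 to 3) x[n] · ω_4^0 = Σ x[n]
= (2) + (0) + (1) + (-3)

X[0] = 0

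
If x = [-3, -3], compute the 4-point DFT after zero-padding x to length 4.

Original 2-point DFT: [-6, 0]
Zero-padded 4-point DFT provides frequency interpolation.

DFT_4([x, 0, ...]) = [-6, -3+3i, 0, -3-3i]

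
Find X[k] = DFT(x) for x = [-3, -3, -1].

X[k] = Σ(n=0 to 2) x[n] · ω_3^(nk)
where ω_3 = e^(-2πi/3)

Computing each X[k]:
X[0] = -7
X[1] = -1.0000+1.7321i
X[2] = -1.0000-1.7321i

X = [-7, -1.0000+1.7321i, -1.0000-1.7321i]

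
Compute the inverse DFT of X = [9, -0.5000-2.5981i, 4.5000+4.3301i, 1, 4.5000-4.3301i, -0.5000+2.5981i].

x[n] = (1/6) Σ(k=0 to 5) X[k] · e^(2πikn/6)

Computing each x[n]:
x[0] = 3
x[1] = 0
x[2] = 3
x[3] = 3
x[4] = -1
x[5] = 1

x = [3, 0, 3, 3, -1, 1]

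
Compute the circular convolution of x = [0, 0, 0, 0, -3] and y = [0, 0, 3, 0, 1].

(x ⊛ y)[n] = Σ(m=0 to 4) x[m] · y[(n-m) mod 5]

Computing each output sample:
(x ⊛ y)[0] = 0
(x ⊛ y)[1] = -9
(x ⊛ y)[2] = 0
(x ⊛ y)[3] = -3
(x ⊛ y)[4] = 0

x ⊛ y = [0, -9, 0, -3, 0]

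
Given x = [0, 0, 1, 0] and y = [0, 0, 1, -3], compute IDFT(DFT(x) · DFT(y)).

(x ⊛ y)[n] = Σ(m=0 to 3) x[m] · y[(n-m) mod 4]

Computing each output sample:
(x ⊛ y)[0] = 1
(x ⊛ y)[1] = -3
(x ⊛ y)[2] = 0
(x ⊛ y)[3] = 0

x ⊛ y = [1, -3, 0, 0]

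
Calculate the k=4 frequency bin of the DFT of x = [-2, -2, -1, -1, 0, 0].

X[4] = Σ(n=0 to 5) x[n] · ω_6^(4n) where ω_6 = e^(-2πi/6)
= (-2)·ω_6^0 + (-2)·ω_6^4 + (-1)·ω_6^8 + (-1)·ω_6^12 + (0)·ω_6^16 + (0)·ω_6^20

X[4] = -1.5000-0.8660i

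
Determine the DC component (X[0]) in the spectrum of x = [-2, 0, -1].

X[0] = Σ(n=0 to 2) x[n] · ω_3^0 = Σ x[n]
= (-2) + (0) + (-1)

X[0] = -3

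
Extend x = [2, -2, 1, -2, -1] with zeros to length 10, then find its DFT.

Original 5-point DFT: [-2, 1.8820-0.8123i, 4.1180+3.4410i, 4.1180-3.4410i, 1.8820+0.8123i]
Zero-padded 10-point DFT provides frequency interpolation.

DFT_10([x, 0, ...]) = [-2, 2.1180+2.7144i, 1.8820-0.8123i, -0.1180+2.2654i, 4.1180+3.4410i, 6, 4.1180-3.4410i, -0.1180-2.2654i, 1.8820+0.8123i, 2.1180-2.7144i]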